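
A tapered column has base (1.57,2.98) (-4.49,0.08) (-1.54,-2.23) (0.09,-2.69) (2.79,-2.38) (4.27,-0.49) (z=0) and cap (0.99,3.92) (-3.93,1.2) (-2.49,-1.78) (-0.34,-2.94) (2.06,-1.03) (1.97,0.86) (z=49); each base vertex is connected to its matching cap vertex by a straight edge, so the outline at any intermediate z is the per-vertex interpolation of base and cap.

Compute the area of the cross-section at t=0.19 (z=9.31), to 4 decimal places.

Area at t=0.19: 28.0570

Cross-section at t=0.19: each vertex is (1-t)·p0[i] + t·p1[i].
  v1: (1-0.19)·(1.57,2.98) + 0.19·(0.99,3.92) = (1.4598,3.1586)
  v2: (1-0.19)·(-4.49,0.08) + 0.19·(-3.93,1.2) = (-4.3836,0.2928)
  v3: (1-0.19)·(-1.54,-2.23) + 0.19·(-2.49,-1.78) = (-1.7205,-2.1445)
  v4: (1-0.19)·(0.09,-2.69) + 0.19·(-0.34,-2.94) = (0.0083,-2.7375)
  v5: (1-0.19)·(2.79,-2.38) + 0.19·(2.06,-1.03) = (2.6513,-2.1235)
  v6: (1-0.19)·(4.27,-0.49) + 0.19·(1.97,0.86) = (3.8330,-0.2335)
Shoelace sum Σ(x_i·y_{i+1} − x_{i+1}·y_i):
  i=1: 1.4598·0.2928 − -4.3836·3.1586 = +14.2735 (running +14.2735)
  i=2: -4.3836·-2.1445 − -1.7205·0.2928 = +9.9044 (running +24.1779)
  i=3: -1.7205·-2.7375 − 0.0083·-2.1445 = +4.7277 (running +28.9055)
  i=4: 0.0083·-2.1235 − 2.6513·-2.7375 = +7.2403 (running +36.1458)
  i=5: 2.6513·-0.2335 − 3.8330·-2.1235 = +7.5203 (running +43.6661)
  i=6: 3.8330·3.1586 − 1.4598·-0.2335 = +12.4478 (running +56.1139)
Area = |Σ|/2 = |56.1139|/2 = 28.0570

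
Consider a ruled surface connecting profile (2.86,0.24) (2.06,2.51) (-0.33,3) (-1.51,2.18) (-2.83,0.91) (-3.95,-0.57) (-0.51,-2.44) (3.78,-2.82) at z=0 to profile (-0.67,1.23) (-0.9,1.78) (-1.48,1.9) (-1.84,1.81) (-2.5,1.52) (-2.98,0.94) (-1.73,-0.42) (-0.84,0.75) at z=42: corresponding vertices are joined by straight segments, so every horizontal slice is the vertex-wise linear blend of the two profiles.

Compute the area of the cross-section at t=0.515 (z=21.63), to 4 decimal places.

Area at t=0.515: 12.2354

Cross-section at t=0.515: each vertex is (1-t)·p0[i] + t·p1[i].
  v1: (1-0.515)·(2.86,0.24) + 0.515·(-0.67,1.23) = (1.0420,0.7498)
  v2: (1-0.515)·(2.06,2.51) + 0.515·(-0.9,1.78) = (0.5356,2.1341)
  v3: (1-0.515)·(-0.33,3) + 0.515·(-1.48,1.9) = (-0.9223,2.4335)
  v4: (1-0.515)·(-1.51,2.18) + 0.515·(-1.84,1.81) = (-1.6800,1.9895)
  v5: (1-0.515)·(-2.83,0.91) + 0.515·(-2.5,1.52) = (-2.6601,1.2242)
  v6: (1-0.515)·(-3.95,-0.57) + 0.515·(-2.98,0.94) = (-3.4505,0.2077)
  v7: (1-0.515)·(-0.51,-2.44) + 0.515·(-1.73,-0.42) = (-1.1383,-1.3997)
  v8: (1-0.515)·(3.78,-2.82) + 0.515·(-0.84,0.75) = (1.4007,-0.9814)
Shoelace sum Σ(x_i·y_{i+1} − x_{i+1}·y_i):
  i=1: 1.0420·2.1341 − 0.5356·0.7498 = +1.8222 (running +1.8222)
  i=2: 0.5356·2.4335 − -0.9223·2.1341 = +3.2715 (running +5.0937)
  i=3: -0.9223·1.9895 − -1.6800·2.4335 = +2.2534 (running +7.3471)
  i=4: -1.6800·1.2242 − -2.6601·1.9895 = +3.2355 (running +10.5826)
  i=5: -2.6601·0.2077 − -3.4505·1.2242 = +3.6715 (running +14.2541)
  i=6: -3.4505·-1.3997 − -1.1383·0.2077 = +5.0660 (running +19.3201)
  i=7: -1.1383·-0.9814 − 1.4007·-1.3997 = +3.0777 (running +22.3978)
  i=8: 1.4007·0.7498 − 1.0420·-0.9814 = +2.0730 (running +24.4708)
Area = |Σ|/2 = |24.4708|/2 = 12.2354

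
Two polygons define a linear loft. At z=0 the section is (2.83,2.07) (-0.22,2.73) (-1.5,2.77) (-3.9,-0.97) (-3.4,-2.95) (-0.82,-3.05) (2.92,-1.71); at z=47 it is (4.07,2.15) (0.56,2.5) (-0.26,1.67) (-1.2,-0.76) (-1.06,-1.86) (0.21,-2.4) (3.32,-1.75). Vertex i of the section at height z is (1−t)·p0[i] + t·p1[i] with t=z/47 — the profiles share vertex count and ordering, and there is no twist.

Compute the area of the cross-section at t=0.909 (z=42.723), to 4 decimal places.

Cross-section at t=0.909: each vertex is (1-t)·p0[i] + t·p1[i].
  v1: (1-0.909)·(2.83,2.07) + 0.909·(4.07,2.15) = (3.9572,2.1427)
  v2: (1-0.909)·(-0.22,2.73) + 0.909·(0.56,2.5) = (0.4890,2.5209)
  v3: (1-0.909)·(-1.5,2.77) + 0.909·(-0.26,1.67) = (-0.3728,1.7701)
  v4: (1-0.909)·(-3.9,-0.97) + 0.909·(-1.2,-0.76) = (-1.4457,-0.7791)
  v5: (1-0.909)·(-3.4,-2.95) + 0.909·(-1.06,-1.86) = (-1.2729,-1.9592)
  v6: (1-0.909)·(-0.82,-3.05) + 0.909·(0.21,-2.4) = (0.1163,-2.4591)
  v7: (1-0.909)·(2.92,-1.71) + 0.909·(3.32,-1.75) = (3.2836,-1.7464)
Shoelace sum Σ(x_i·y_{i+1} − x_{i+1}·y_i):
  i=1: 3.9572·2.5209 − 0.4890·2.1427 = +8.9279 (running +8.9279)
  i=2: 0.4890·1.7701 − -0.3728·2.5209 = +1.8055 (running +10.7334)
  i=3: -0.3728·-0.7791 − -1.4457·1.7701 = +2.8495 (running +13.5829)
  i=4: -1.4457·-1.9592 − -1.2729·-0.7791 = +1.8406 (running +15.4236)
  i=5: -1.2729·-2.4591 − 0.1163·-1.9592 = +3.3581 (running +18.7817)
  i=6: 0.1163·-1.7464 − 3.2836·-2.4591 = +7.8718 (running +26.6535)
  i=7: 3.2836·2.1427 − 3.9572·-1.7464 = +13.9465 (running +40.6000)
Area = |Σ|/2 = |40.6000|/2 = 20.3000

Area at t=0.909: 20.3000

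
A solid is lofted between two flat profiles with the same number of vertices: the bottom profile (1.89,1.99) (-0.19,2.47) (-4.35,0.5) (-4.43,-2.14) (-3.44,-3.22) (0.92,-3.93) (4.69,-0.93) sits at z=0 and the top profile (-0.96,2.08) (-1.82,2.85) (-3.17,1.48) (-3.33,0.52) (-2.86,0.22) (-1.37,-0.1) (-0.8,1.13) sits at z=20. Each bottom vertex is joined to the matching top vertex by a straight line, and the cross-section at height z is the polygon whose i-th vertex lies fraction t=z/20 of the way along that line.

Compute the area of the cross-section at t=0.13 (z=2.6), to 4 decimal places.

Area at t=0.13: 33.2483

Cross-section at t=0.13: each vertex is (1-t)·p0[i] + t·p1[i].
  v1: (1-0.13)·(1.89,1.99) + 0.13·(-0.96,2.08) = (1.5195,2.0017)
  v2: (1-0.13)·(-0.19,2.47) + 0.13·(-1.82,2.85) = (-0.4019,2.5194)
  v3: (1-0.13)·(-4.35,0.5) + 0.13·(-3.17,1.48) = (-4.1966,0.6274)
  v4: (1-0.13)·(-4.43,-2.14) + 0.13·(-3.33,0.52) = (-4.2870,-1.7942)
  v5: (1-0.13)·(-3.44,-3.22) + 0.13·(-2.86,0.22) = (-3.3646,-2.7728)
  v6: (1-0.13)·(0.92,-3.93) + 0.13·(-1.37,-0.1) = (0.6223,-3.4321)
  v7: (1-0.13)·(4.69,-0.93) + 0.13·(-0.8,1.13) = (3.9763,-0.6622)
Shoelace sum Σ(x_i·y_{i+1} − x_{i+1}·y_i):
  i=1: 1.5195·2.5194 − -0.4019·2.0017 = +4.6327 (running +4.6327)
  i=2: -0.4019·0.6274 − -4.1966·2.5194 = +10.3208 (running +14.9535)
  i=3: -4.1966·-1.7942 − -4.2870·0.6274 = +10.2192 (running +25.1727)
  i=4: -4.2870·-2.7728 − -3.3646·-1.7942 = +5.8502 (running +31.0229)
  i=5: -3.3646·-3.4321 − 0.6223·-2.7728 = +13.2732 (running +44.2961)
  i=6: 0.6223·-0.6622 − 3.9763·-3.4321 = +13.2350 (running +57.5310)
  i=7: 3.9763·2.0017 − 1.5195·-0.6622 = +8.9656 (running +66.4966)
Area = |Σ|/2 = |66.4966|/2 = 33.2483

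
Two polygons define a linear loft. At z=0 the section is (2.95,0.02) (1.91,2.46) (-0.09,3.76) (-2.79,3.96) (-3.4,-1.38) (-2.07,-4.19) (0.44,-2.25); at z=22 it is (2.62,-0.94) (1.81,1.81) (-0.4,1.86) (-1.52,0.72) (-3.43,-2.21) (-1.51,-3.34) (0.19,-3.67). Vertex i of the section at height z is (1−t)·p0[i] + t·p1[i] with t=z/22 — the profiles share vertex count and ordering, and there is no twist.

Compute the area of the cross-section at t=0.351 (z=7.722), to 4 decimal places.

Area at t=0.351: 28.8683

Cross-section at t=0.351: each vertex is (1-t)·p0[i] + t·p1[i].
  v1: (1-0.351)·(2.95,0.02) + 0.351·(2.62,-0.94) = (2.8342,-0.3170)
  v2: (1-0.351)·(1.91,2.46) + 0.351·(1.81,1.81) = (1.8749,2.2319)
  v3: (1-0.351)·(-0.09,3.76) + 0.351·(-0.4,1.86) = (-0.1988,3.0931)
  v4: (1-0.351)·(-2.79,3.96) + 0.351·(-1.52,0.72) = (-2.3442,2.8228)
  v5: (1-0.351)·(-3.4,-1.38) + 0.351·(-3.43,-2.21) = (-3.4105,-1.6713)
  v6: (1-0.351)·(-2.07,-4.19) + 0.351·(-1.51,-3.34) = (-1.8734,-3.8917)
  v7: (1-0.351)·(0.44,-2.25) + 0.351·(0.19,-3.67) = (0.3523,-2.7484)
Shoelace sum Σ(x_i·y_{i+1} − x_{i+1}·y_i):
  i=1: 2.8342·2.2319 − 1.8749·-0.3170 = +6.9197 (running +6.9197)
  i=2: 1.8749·3.0931 − -0.1988·2.2319 = +6.2430 (running +13.1627)
  i=3: -0.1988·2.8228 − -2.3442·3.0931 = +6.6897 (running +19.8524)
  i=4: -2.3442·-1.6713 − -3.4105·2.8228 = +13.5451 (running +33.3975)
  i=5: -3.4105·-3.8917 − -1.8734·-1.6713 = +10.1415 (running +43.5390)
  i=6: -1.8734·-2.7484 − 0.3523·-3.8917 = +6.5198 (running +50.0588)
  i=7: 0.3523·-0.3170 − 2.8342·-2.7484 = +7.6778 (running +57.7366)
Area = |Σ|/2 = |57.7366|/2 = 28.8683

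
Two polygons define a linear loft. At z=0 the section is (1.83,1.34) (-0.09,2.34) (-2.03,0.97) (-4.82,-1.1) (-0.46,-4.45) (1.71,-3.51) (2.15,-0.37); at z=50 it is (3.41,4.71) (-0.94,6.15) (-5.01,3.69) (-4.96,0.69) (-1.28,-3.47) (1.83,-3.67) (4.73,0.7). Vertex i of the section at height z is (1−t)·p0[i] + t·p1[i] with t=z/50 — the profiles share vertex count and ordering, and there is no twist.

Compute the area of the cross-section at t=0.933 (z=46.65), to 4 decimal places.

Area at t=0.933: 64.3124

Cross-section at t=0.933: each vertex is (1-t)·p0[i] + t·p1[i].
  v1: (1-0.933)·(1.83,1.34) + 0.933·(3.41,4.71) = (3.3041,4.4842)
  v2: (1-0.933)·(-0.09,2.34) + 0.933·(-0.94,6.15) = (-0.8831,5.8947)
  v3: (1-0.933)·(-2.03,0.97) + 0.933·(-5.01,3.69) = (-4.8103,3.5078)
  v4: (1-0.933)·(-4.82,-1.1) + 0.933·(-4.96,0.69) = (-4.9506,0.5701)
  v5: (1-0.933)·(-0.46,-4.45) + 0.933·(-1.28,-3.47) = (-1.2251,-3.5357)
  v6: (1-0.933)·(1.71,-3.51) + 0.933·(1.83,-3.67) = (1.8220,-3.6593)
  v7: (1-0.933)·(2.15,-0.37) + 0.933·(4.73,0.7) = (4.5571,0.6283)
Shoelace sum Σ(x_i·y_{i+1} − x_{i+1}·y_i):
  i=1: 3.3041·5.8947 − -0.8831·4.4842 = +23.4368 (running +23.4368)
  i=2: -0.8831·3.5078 − -4.8103·5.8947 = +25.2581 (running +48.6949)
  i=3: -4.8103·0.5701 − -4.9506·3.5078 = +14.6234 (running +63.3183)
  i=4: -4.9506·-3.5357 − -1.2251·0.5701 = +18.2021 (running +81.5204)
  i=5: -1.2251·-3.6593 − 1.8220·-3.5357 = +10.9247 (running +92.4450)
  i=6: 1.8220·0.6283 − 4.5571·-3.6593 = +17.8206 (running +110.2656)
  i=7: 4.5571·4.4842 − 3.3041·0.6283 = +18.3591 (running +128.6248)
Area = |Σ|/2 = |128.6248|/2 = 64.3124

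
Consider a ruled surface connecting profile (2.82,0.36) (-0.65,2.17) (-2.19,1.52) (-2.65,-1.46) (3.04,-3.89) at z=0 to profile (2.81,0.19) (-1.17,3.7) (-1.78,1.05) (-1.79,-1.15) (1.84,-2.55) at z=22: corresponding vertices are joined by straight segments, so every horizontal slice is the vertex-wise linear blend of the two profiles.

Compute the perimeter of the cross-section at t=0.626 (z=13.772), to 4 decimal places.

Perimeter at t=0.626: 17.4786

Cross-section at t=0.626: each vertex is (1-t)·p0[i] + t·p1[i].
  v1: (1-0.626)·(2.82,0.36) + 0.626·(2.81,0.19) = (2.8137,0.2536)
  v2: (1-0.626)·(-0.65,2.17) + 0.626·(-1.17,3.7) = (-0.9755,3.1278)
  v3: (1-0.626)·(-2.19,1.52) + 0.626·(-1.78,1.05) = (-1.9333,1.2258)
  v4: (1-0.626)·(-2.65,-1.46) + 0.626·(-1.79,-1.15) = (-2.1116,-1.2659)
  v5: (1-0.626)·(3.04,-3.89) + 0.626·(1.84,-2.55) = (2.2888,-3.0512)
Perimeter = Σ |v_{i+1} − v_i|:
  edge 1→2: √(-3.7893² + 2.8742²) = 4.7560 (running 4.7560)
  edge 2→3: √(-0.9578² + -1.9020²) = 2.1296 (running 6.8856)
  edge 3→4: √(-0.1783² + -2.4917²) = 2.4981 (running 9.3836)
  edge 4→5: √(4.4004² + -1.7852²) = 4.7488 (running 14.1324)
  edge 5→1: √(0.5249² + 3.3047²) = 3.3462 (running 17.4786)
Perimeter = 17.4786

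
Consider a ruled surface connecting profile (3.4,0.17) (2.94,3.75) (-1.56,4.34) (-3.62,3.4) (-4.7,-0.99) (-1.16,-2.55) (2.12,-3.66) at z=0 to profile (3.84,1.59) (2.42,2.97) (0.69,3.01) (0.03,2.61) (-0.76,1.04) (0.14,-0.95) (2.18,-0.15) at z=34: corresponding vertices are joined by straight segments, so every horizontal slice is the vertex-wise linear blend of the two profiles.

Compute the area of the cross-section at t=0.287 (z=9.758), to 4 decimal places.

Area at t=0.287: 34.5171

Cross-section at t=0.287: each vertex is (1-t)·p0[i] + t·p1[i].
  v1: (1-0.287)·(3.4,0.17) + 0.287·(3.84,1.59) = (3.5263,0.5775)
  v2: (1-0.287)·(2.94,3.75) + 0.287·(2.42,2.97) = (2.7908,3.5261)
  v3: (1-0.287)·(-1.56,4.34) + 0.287·(0.69,3.01) = (-0.9143,3.9583)
  v4: (1-0.287)·(-3.62,3.4) + 0.287·(0.03,2.61) = (-2.5725,3.1733)
  v5: (1-0.287)·(-4.7,-0.99) + 0.287·(-0.76,1.04) = (-3.5692,-0.4074)
  v6: (1-0.287)·(-1.16,-2.55) + 0.287·(0.14,-0.95) = (-0.7869,-2.0908)
  v7: (1-0.287)·(2.12,-3.66) + 0.287·(2.18,-0.15) = (2.1372,-2.6526)
Shoelace sum Σ(x_i·y_{i+1} − x_{i+1}·y_i):
  i=1: 3.5263·3.5261 − 2.7908·0.5775 = +10.8224 (running +10.8224)
  i=2: 2.7908·3.9583 − -0.9143·3.5261 = +14.2704 (running +25.0928)
  i=3: -0.9143·3.1733 − -2.5725·3.9583 = +7.2813 (running +32.3741)
  i=4: -2.5725·-0.4074 − -3.5692·3.1733 = +12.3741 (running +44.7482)
  i=5: -3.5692·-2.0908 − -0.7869·-0.4074 = +7.1419 (running +51.8902)
  i=6: -0.7869·-2.6526 − 2.1372·-2.0908 = +6.5559 (running +58.4460)
  i=7: 2.1372·0.5775 − 3.5263·-2.6526 = +10.5882 (running +69.0343)
Area = |Σ|/2 = |69.0343|/2 = 34.5171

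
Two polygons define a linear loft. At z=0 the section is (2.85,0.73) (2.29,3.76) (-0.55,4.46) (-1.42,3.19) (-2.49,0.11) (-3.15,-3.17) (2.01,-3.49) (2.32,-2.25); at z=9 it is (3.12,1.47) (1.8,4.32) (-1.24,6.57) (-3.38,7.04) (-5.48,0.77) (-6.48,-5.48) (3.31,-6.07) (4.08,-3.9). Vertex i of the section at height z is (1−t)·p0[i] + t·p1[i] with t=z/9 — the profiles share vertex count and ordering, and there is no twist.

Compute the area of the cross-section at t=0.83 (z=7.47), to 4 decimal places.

Cross-section at t=0.83: each vertex is (1-t)·p0[i] + t·p1[i].
  v1: (1-0.83)·(2.85,0.73) + 0.83·(3.12,1.47) = (3.0741,1.3442)
  v2: (1-0.83)·(2.29,3.76) + 0.83·(1.8,4.32) = (1.8833,4.2248)
  v3: (1-0.83)·(-0.55,4.46) + 0.83·(-1.24,6.57) = (-1.1227,6.2113)
  v4: (1-0.83)·(-1.42,3.19) + 0.83·(-3.38,7.04) = (-3.0468,6.3855)
  v5: (1-0.83)·(-2.49,0.11) + 0.83·(-5.48,0.77) = (-4.9717,0.6578)
  v6: (1-0.83)·(-3.15,-3.17) + 0.83·(-6.48,-5.48) = (-5.9139,-5.0873)
  v7: (1-0.83)·(2.01,-3.49) + 0.83·(3.31,-6.07) = (3.0890,-5.6314)
  v8: (1-0.83)·(2.32,-2.25) + 0.83·(4.08,-3.9) = (3.7808,-3.6195)
Shoelace sum Σ(x_i·y_{i+1} − x_{i+1}·y_i):
  i=1: 3.0741·4.2248 − 1.8833·1.3442 = +10.4559 (running +10.4559)
  i=2: 1.8833·6.2113 − -1.1227·4.2248 = +16.4409 (running +26.8969)
  i=3: -1.1227·6.3855 − -3.0468·6.2113 = +11.7556 (running +38.6524)
  i=4: -3.0468·0.6578 − -4.9717·6.3855 = +29.7426 (running +68.3950)
  i=5: -4.9717·-5.0873 − -5.9139·0.6578 = +29.1827 (running +97.5777)
  i=6: -5.9139·-5.6314 − 3.0890·-5.0873 = +49.0182 (running +146.5959)
  i=7: 3.0890·-3.6195 − 3.7808·-5.6314 = +10.1106 (running +156.7065)
  i=8: 3.7808·1.3442 − 3.0741·-3.6195 = +16.2089 (running +172.9154)
Area = |Σ|/2 = |172.9154|/2 = 86.4577

Area at t=0.83: 86.4577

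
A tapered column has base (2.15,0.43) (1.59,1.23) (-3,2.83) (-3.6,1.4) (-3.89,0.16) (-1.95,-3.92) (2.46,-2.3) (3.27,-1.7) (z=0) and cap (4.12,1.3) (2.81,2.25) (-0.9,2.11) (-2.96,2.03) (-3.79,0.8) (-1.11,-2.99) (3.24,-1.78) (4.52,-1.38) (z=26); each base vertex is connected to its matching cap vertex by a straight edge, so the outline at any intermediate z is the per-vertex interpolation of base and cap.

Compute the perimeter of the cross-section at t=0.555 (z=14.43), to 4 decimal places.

Perimeter at t=0.555: 21.2806

Cross-section at t=0.555: each vertex is (1-t)·p0[i] + t·p1[i].
  v1: (1-0.555)·(2.15,0.43) + 0.555·(4.12,1.3) = (3.2434,0.9129)
  v2: (1-0.555)·(1.59,1.23) + 0.555·(2.81,2.25) = (2.2671,1.7961)
  v3: (1-0.555)·(-3,2.83) + 0.555·(-0.9,2.11) = (-1.8345,2.4304)
  v4: (1-0.555)·(-3.6,1.4) + 0.555·(-2.96,2.03) = (-3.2448,1.7496)
  v5: (1-0.555)·(-3.89,0.16) + 0.555·(-3.79,0.8) = (-3.8345,0.5152)
  v6: (1-0.555)·(-1.95,-3.92) + 0.555·(-1.11,-2.99) = (-1.4838,-3.4039)
  v7: (1-0.555)·(2.46,-2.3) + 0.555·(3.24,-1.78) = (2.8929,-2.0114)
  v8: (1-0.555)·(3.27,-1.7) + 0.555·(4.52,-1.38) = (3.9638,-1.5224)
Perimeter = Σ |v_{i+1} − v_i|:
  edge 1→2: √(-0.9763² + 0.8832²) = 1.3165 (running 1.3165)
  edge 2→3: √(-4.1016² + 0.6343²) = 4.1504 (running 5.4669)
  edge 3→4: √(-1.4103² + -0.6807²) = 1.5660 (running 7.0329)
  edge 4→5: √(-0.5897² + -1.2344²) = 1.3681 (running 8.4009)
  edge 5→6: √(2.3507² + -3.9191²) = 4.5700 (running 12.9709)
  edge 6→7: √(4.3767² + 1.3925²) = 4.5929 (running 17.5638)
  edge 7→8: √(1.0709² + 0.4890²) = 1.1772 (running 18.7410)
  edge 8→1: √(-0.7204² + 2.4352²) = 2.5396 (running 21.2806)
Perimeter = 21.2806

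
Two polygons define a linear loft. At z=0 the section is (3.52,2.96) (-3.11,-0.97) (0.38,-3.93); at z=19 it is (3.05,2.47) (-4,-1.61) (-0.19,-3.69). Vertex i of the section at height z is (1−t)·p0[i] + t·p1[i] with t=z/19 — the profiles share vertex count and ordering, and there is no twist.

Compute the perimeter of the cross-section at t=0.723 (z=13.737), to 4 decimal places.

Cross-section at t=0.723: each vertex is (1-t)·p0[i] + t·p1[i].
  v1: (1-0.723)·(3.52,2.96) + 0.723·(3.05,2.47) = (3.1802,2.6057)
  v2: (1-0.723)·(-3.11,-0.97) + 0.723·(-4,-1.61) = (-3.7535,-1.4327)
  v3: (1-0.723)·(0.38,-3.93) + 0.723·(-0.19,-3.69) = (-0.0321,-3.7565)
Perimeter = Σ |v_{i+1} − v_i|:
  edge 1→2: √(-6.9337² + -4.0385²) = 8.0240 (running 8.0240)
  edge 2→3: √(3.7214² + -2.3238²) = 4.3873 (running 12.4113)
  edge 3→1: √(3.2123² + 6.3622²) = 7.1272 (running 19.5385)
Perimeter = 19.5385

Perimeter at t=0.723: 19.5385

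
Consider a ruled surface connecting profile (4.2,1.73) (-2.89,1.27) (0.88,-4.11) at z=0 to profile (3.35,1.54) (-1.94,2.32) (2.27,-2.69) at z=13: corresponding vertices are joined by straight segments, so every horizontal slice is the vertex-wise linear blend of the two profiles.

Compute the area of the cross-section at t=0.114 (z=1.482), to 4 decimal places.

Area at t=0.114: 18.9835

Cross-section at t=0.114: each vertex is (1-t)·p0[i] + t·p1[i].
  v1: (1-0.114)·(4.2,1.73) + 0.114·(3.35,1.54) = (4.1031,1.7083)
  v2: (1-0.114)·(-2.89,1.27) + 0.114·(-1.94,2.32) = (-2.7817,1.3897)
  v3: (1-0.114)·(0.88,-4.11) + 0.114·(2.27,-2.69) = (1.0385,-3.9481)
Shoelace sum Σ(x_i·y_{i+1} − x_{i+1}·y_i):
  i=1: 4.1031·1.3897 − -2.7817·1.7083 = +10.4542 (running +10.4542)
  i=2: -2.7817·-3.9481 − 1.0385·1.3897 = +9.5393 (running +19.9935)
  i=3: 1.0385·1.7083 − 4.1031·-3.9481 = +17.9736 (running +37.9671)
Area = |Σ|/2 = |37.9671|/2 = 18.9835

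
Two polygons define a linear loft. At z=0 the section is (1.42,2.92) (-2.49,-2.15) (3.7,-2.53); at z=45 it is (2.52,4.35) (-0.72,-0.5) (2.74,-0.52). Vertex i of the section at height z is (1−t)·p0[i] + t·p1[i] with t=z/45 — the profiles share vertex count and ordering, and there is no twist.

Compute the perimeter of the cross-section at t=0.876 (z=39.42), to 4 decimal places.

Perimeter at t=0.876: 14.6656

Cross-section at t=0.876: each vertex is (1-t)·p0[i] + t·p1[i].
  v1: (1-0.876)·(1.42,2.92) + 0.876·(2.52,4.35) = (2.3836,4.1727)
  v2: (1-0.876)·(-2.49,-2.15) + 0.876·(-0.72,-0.5) = (-0.9395,-0.7046)
  v3: (1-0.876)·(3.7,-2.53) + 0.876·(2.74,-0.52) = (2.8590,-0.7692)
Perimeter = Σ |v_{i+1} − v_i|:
  edge 1→2: √(-3.3231² + -4.8773²) = 5.9018 (running 5.9018)
  edge 2→3: √(3.7985² + -0.0646²) = 3.7991 (running 9.7008)
  edge 3→1: √(-0.4754² + 4.9419²) = 4.9647 (running 14.6656)
Perimeter = 14.6656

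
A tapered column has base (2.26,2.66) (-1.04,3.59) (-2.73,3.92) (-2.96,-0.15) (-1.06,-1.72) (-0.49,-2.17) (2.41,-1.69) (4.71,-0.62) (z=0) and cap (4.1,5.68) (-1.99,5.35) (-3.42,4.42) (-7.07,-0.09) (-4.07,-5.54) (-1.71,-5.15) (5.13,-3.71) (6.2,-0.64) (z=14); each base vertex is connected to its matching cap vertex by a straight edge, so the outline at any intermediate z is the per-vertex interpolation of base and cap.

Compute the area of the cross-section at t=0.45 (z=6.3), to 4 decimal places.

Area at t=0.45: 59.4253

Cross-section at t=0.45: each vertex is (1-t)·p0[i] + t·p1[i].
  v1: (1-0.45)·(2.26,2.66) + 0.45·(4.1,5.68) = (3.0880,4.0190)
  v2: (1-0.45)·(-1.04,3.59) + 0.45·(-1.99,5.35) = (-1.4675,4.3820)
  v3: (1-0.45)·(-2.73,3.92) + 0.45·(-3.42,4.42) = (-3.0405,4.1450)
  v4: (1-0.45)·(-2.96,-0.15) + 0.45·(-7.07,-0.09) = (-4.8095,-0.1230)
  v5: (1-0.45)·(-1.06,-1.72) + 0.45·(-4.07,-5.54) = (-2.4145,-3.4390)
  v6: (1-0.45)·(-0.49,-2.17) + 0.45·(-1.71,-5.15) = (-1.0390,-3.5110)
  v7: (1-0.45)·(2.41,-1.69) + 0.45·(5.13,-3.71) = (3.6340,-2.5990)
  v8: (1-0.45)·(4.71,-0.62) + 0.45·(6.2,-0.64) = (5.3805,-0.6290)
Shoelace sum Σ(x_i·y_{i+1} − x_{i+1}·y_i):
  i=1: 3.0880·4.3820 − -1.4675·4.0190 = +19.4295 (running +19.4295)
  i=2: -1.4675·4.1450 − -3.0405·4.3820 = +7.2407 (running +26.6702)
  i=3: -3.0405·-0.1230 − -4.8095·4.1450 = +20.3094 (running +46.9795)
  i=4: -4.8095·-3.4390 − -2.4145·-0.1230 = +16.2429 (running +63.2224)
  i=5: -2.4145·-3.5110 − -1.0390·-3.4390 = +4.9042 (running +68.1266)
  i=6: -1.0390·-2.5990 − 3.6340·-3.5110 = +15.4593 (running +83.5860)
  i=7: 3.6340·-0.6290 − 5.3805·-2.5990 = +11.6981 (running +95.2841)
  i=8: 5.3805·4.0190 − 3.0880·-0.6290 = +23.5666 (running +118.8507)
Area = |Σ|/2 = |118.8507|/2 = 59.4253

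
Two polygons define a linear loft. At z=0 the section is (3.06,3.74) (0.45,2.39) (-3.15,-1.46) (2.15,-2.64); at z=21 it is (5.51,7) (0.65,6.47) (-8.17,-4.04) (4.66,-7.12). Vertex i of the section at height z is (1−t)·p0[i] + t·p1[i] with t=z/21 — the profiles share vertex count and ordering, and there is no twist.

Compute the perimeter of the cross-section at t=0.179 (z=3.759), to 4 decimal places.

Cross-section at t=0.179: each vertex is (1-t)·p0[i] + t·p1[i].
  v1: (1-0.179)·(3.06,3.74) + 0.179·(5.51,7) = (3.4985,4.3235)
  v2: (1-0.179)·(0.45,2.39) + 0.179·(0.65,6.47) = (0.4858,3.1203)
  v3: (1-0.179)·(-3.15,-1.46) + 0.179·(-8.17,-4.04) = (-4.0486,-1.9218)
  v4: (1-0.179)·(2.15,-2.64) + 0.179·(4.66,-7.12) = (2.5993,-3.4419)
Perimeter = Σ |v_{i+1} − v_i|:
  edge 1→2: √(-3.0127² + -1.2032²) = 3.2441 (running 3.2441)
  edge 2→3: √(-4.5344² + -5.0421²) = 6.7811 (running 10.0253)
  edge 3→4: √(6.6479² + -1.5201²) = 6.8194 (running 16.8447)
  edge 4→1: √(0.8993² + 7.7655²) = 7.8174 (running 24.6621)
Perimeter = 24.6621

Perimeter at t=0.179: 24.6621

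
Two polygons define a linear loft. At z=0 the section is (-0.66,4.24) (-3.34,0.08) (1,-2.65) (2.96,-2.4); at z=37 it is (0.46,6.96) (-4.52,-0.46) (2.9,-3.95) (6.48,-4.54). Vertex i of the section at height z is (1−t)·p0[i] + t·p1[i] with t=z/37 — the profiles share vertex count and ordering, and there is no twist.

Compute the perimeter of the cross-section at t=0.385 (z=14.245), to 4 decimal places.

Cross-section at t=0.385: each vertex is (1-t)·p0[i] + t·p1[i].
  v1: (1-0.385)·(-0.66,4.24) + 0.385·(0.46,6.96) = (-0.2288,5.2872)
  v2: (1-0.385)·(-3.34,0.08) + 0.385·(-4.52,-0.46) = (-3.7943,-0.1279)
  v3: (1-0.385)·(1,-2.65) + 0.385·(2.9,-3.95) = (1.7315,-3.1505)
  v4: (1-0.385)·(2.96,-2.4) + 0.385·(6.48,-4.54) = (4.3152,-3.2239)
Perimeter = Σ |v_{i+1} − v_i|:
  edge 1→2: √(-3.5655² + -5.4151²) = 6.4835 (running 6.4835)
  edge 2→3: √(5.5258² + -3.0226²) = 6.2985 (running 12.7820)
  edge 3→4: √(2.5837² + -0.0734²) = 2.5847 (running 15.3667)
  edge 4→1: √(-4.5440² + 8.5111²) = 9.6481 (running 25.0149)
Perimeter = 25.0149

Perimeter at t=0.385: 25.0149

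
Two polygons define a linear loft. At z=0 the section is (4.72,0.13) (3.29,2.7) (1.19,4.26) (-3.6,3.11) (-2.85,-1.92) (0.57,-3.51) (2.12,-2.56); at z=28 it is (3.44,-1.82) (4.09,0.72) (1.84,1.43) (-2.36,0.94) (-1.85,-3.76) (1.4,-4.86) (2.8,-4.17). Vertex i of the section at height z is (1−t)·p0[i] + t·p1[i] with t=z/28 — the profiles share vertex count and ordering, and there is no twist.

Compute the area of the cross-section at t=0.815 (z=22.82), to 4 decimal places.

Area at t=0.815: 33.0053

Cross-section at t=0.815: each vertex is (1-t)·p0[i] + t·p1[i].
  v1: (1-0.815)·(4.72,0.13) + 0.815·(3.44,-1.82) = (3.6768,-1.4593)
  v2: (1-0.815)·(3.29,2.7) + 0.815·(4.09,0.72) = (3.9420,1.0863)
  v3: (1-0.815)·(1.19,4.26) + 0.815·(1.84,1.43) = (1.7198,1.9535)
  v4: (1-0.815)·(-3.6,3.11) + 0.815·(-2.36,0.94) = (-2.5894,1.3415)
  v5: (1-0.815)·(-2.85,-1.92) + 0.815·(-1.85,-3.76) = (-2.0350,-3.4196)
  v6: (1-0.815)·(0.57,-3.51) + 0.815·(1.4,-4.86) = (1.2464,-4.6103)
  v7: (1-0.815)·(2.12,-2.56) + 0.815·(2.8,-4.17) = (2.6742,-3.8721)
Shoelace sum Σ(x_i·y_{i+1} − x_{i+1}·y_i):
  i=1: 3.6768·1.0863 − 3.9420·-1.4593 = +9.7465 (running +9.7465)
  i=2: 3.9420·1.9535 − 1.7198·1.0863 = +5.8327 (running +15.5792)
  i=3: 1.7198·1.3415 − -2.5894·1.9535 = +7.3655 (running +22.9447)
  i=4: -2.5894·-3.4196 − -2.0350·1.3415 = +11.5846 (running +34.5292)
  i=5: -2.0350·-4.6103 − 1.2464·-3.4196 = +13.6442 (running +48.1735)
  i=6: 1.2464·-3.8721 − 2.6742·-4.6103 = +7.5023 (running +55.6758)
  i=7: 2.6742·-1.4593 − 3.6768·-3.8721 = +10.3348 (running +66.0105)
Area = |Σ|/2 = |66.0105|/2 = 33.0053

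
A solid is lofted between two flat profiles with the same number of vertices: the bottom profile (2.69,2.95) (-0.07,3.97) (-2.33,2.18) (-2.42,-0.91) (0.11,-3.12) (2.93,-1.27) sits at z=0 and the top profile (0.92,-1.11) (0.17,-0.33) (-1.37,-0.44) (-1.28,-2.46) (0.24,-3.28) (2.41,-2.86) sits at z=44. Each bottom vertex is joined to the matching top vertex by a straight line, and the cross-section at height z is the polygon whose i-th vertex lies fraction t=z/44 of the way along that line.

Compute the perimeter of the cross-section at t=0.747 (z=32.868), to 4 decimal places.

Cross-section at t=0.747: each vertex is (1-t)·p0[i] + t·p1[i].
  v1: (1-0.747)·(2.69,2.95) + 0.747·(0.92,-1.11) = (1.3678,-0.0828)
  v2: (1-0.747)·(-0.07,3.97) + 0.747·(0.17,-0.33) = (0.1093,0.7579)
  v3: (1-0.747)·(-2.33,2.18) + 0.747·(-1.37,-0.44) = (-1.6129,0.2229)
  v4: (1-0.747)·(-2.42,-0.91) + 0.747·(-1.28,-2.46) = (-1.5684,-2.0678)
  v5: (1-0.747)·(0.11,-3.12) + 0.747·(0.24,-3.28) = (0.2071,-3.2395)
  v6: (1-0.747)·(2.93,-1.27) + 0.747·(2.41,-2.86) = (2.5416,-2.4577)
Perimeter = Σ |v_{i+1} − v_i|:
  edge 1→2: √(-1.2585² + 0.8407²) = 1.5135 (running 1.5135)
  edge 2→3: √(-1.7222² + -0.5350²) = 1.8034 (running 3.3169)
  edge 3→4: √(0.0445² + -2.2907²) = 2.2911 (running 5.6080)
  edge 4→5: √(1.7755² + -1.1717²) = 2.1273 (running 7.7353)
  edge 5→6: √(2.3344² + 0.7818²) = 2.4619 (running 10.1972)
  edge 6→1: √(-1.1738² + 2.3749²) = 2.6491 (running 12.8463)
Perimeter = 12.8463

Perimeter at t=0.747: 12.8463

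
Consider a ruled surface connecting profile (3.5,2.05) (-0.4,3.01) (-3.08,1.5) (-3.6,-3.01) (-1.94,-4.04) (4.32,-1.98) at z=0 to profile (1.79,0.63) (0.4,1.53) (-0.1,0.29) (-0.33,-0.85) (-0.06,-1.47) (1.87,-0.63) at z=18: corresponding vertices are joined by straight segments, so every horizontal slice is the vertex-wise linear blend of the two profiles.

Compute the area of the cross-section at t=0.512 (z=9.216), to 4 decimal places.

Cross-section at t=0.512: each vertex is (1-t)·p0[i] + t·p1[i].
  v1: (1-0.512)·(3.5,2.05) + 0.512·(1.79,0.63) = (2.6245,1.3230)
  v2: (1-0.512)·(-0.4,3.01) + 0.512·(0.4,1.53) = (0.0096,2.2522)
  v3: (1-0.512)·(-3.08,1.5) + 0.512·(-0.1,0.29) = (-1.5542,0.8805)
  v4: (1-0.512)·(-3.6,-3.01) + 0.512·(-0.33,-0.85) = (-1.9258,-1.9041)
  v5: (1-0.512)·(-1.94,-4.04) + 0.512·(-0.06,-1.47) = (-0.9774,-2.7242)
  v6: (1-0.512)·(4.32,-1.98) + 0.512·(1.87,-0.63) = (3.0656,-1.2888)
Shoelace sum Σ(x_i·y_{i+1} − x_{i+1}·y_i):
  i=1: 2.6245·2.2522 − 0.0096·1.3230 = +5.8983 (running +5.8983)
  i=2: 0.0096·0.8805 − -1.5542·2.2522 = +3.5090 (running +9.4072)
  i=3: -1.5542·-1.9041 − -1.9258·0.8805 = +4.6550 (running +14.0622)
  i=4: -1.9258·-2.7242 − -0.9774·-1.9041 = +3.3850 (running +17.4472)
  i=5: -0.9774·-1.2888 − 3.0656·-2.7242 = +9.6109 (running +27.0581)
  i=6: 3.0656·1.3230 − 2.6245·-1.2888 = +7.4381 (running +34.4962)
Area = |Σ|/2 = |34.4962|/2 = 17.2481

Area at t=0.512: 17.2481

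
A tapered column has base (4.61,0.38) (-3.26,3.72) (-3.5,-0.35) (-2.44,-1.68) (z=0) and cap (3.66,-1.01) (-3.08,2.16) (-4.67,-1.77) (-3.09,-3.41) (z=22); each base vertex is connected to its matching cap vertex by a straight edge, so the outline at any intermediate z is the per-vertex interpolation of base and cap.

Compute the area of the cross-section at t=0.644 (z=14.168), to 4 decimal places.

Area at t=0.644: 22.8382

Cross-section at t=0.644: each vertex is (1-t)·p0[i] + t·p1[i].
  v1: (1-0.644)·(4.61,0.38) + 0.644·(3.66,-1.01) = (3.9982,-0.5152)
  v2: (1-0.644)·(-3.26,3.72) + 0.644·(-3.08,2.16) = (-3.1441,2.7154)
  v3: (1-0.644)·(-3.5,-0.35) + 0.644·(-4.67,-1.77) = (-4.2535,-1.2645)
  v4: (1-0.644)·(-2.44,-1.68) + 0.644·(-3.09,-3.41) = (-2.8586,-2.7941)
Shoelace sum Σ(x_i·y_{i+1} − x_{i+1}·y_i):
  i=1: 3.9982·2.7154 − -3.1441·-0.5152 = +9.2368 (running +9.2368)
  i=2: -3.1441·-1.2645 − -4.2535·2.7154 = +15.5254 (running +24.7622)
  i=3: -4.2535·-2.7941 − -2.8586·-1.2645 = +8.2701 (running +33.0323)
  i=4: -2.8586·-0.5152 − 3.9982·-2.7941 = +12.6441 (running +45.6764)
Area = |Σ|/2 = |45.6764|/2 = 22.8382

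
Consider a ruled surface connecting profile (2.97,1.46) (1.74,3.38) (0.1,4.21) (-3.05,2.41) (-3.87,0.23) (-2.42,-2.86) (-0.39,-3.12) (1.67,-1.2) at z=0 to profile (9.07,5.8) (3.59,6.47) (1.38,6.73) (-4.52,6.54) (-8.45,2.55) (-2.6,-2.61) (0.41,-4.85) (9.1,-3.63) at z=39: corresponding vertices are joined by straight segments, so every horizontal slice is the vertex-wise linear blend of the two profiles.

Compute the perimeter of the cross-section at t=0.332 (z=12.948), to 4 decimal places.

Perimeter at t=0.332: 29.4366

Cross-section at t=0.332: each vertex is (1-t)·p0[i] + t·p1[i].
  v1: (1-0.332)·(2.97,1.46) + 0.332·(9.07,5.8) = (4.9952,2.9009)
  v2: (1-0.332)·(1.74,3.38) + 0.332·(3.59,6.47) = (2.3542,4.4059)
  v3: (1-0.332)·(0.1,4.21) + 0.332·(1.38,6.73) = (0.5250,5.0466)
  v4: (1-0.332)·(-3.05,2.41) + 0.332·(-4.52,6.54) = (-3.5380,3.7812)
  v5: (1-0.332)·(-3.87,0.23) + 0.332·(-8.45,2.55) = (-5.3906,1.0002)
  v6: (1-0.332)·(-2.42,-2.86) + 0.332·(-2.6,-2.61) = (-2.4798,-2.7770)
  v7: (1-0.332)·(-0.39,-3.12) + 0.332·(0.41,-4.85) = (-0.1244,-3.6944)
  v8: (1-0.332)·(1.67,-1.2) + 0.332·(9.1,-3.63) = (4.1368,-2.0068)
Perimeter = Σ |v_{i+1} − v_i|:
  edge 1→2: √(-2.6410² + 1.5050²) = 3.0397 (running 3.0397)
  edge 2→3: √(-1.8292² + 0.6408²) = 1.9382 (running 4.9779)
  edge 3→4: √(-4.0630² + -1.2655²) = 4.2555 (running 9.2335)
  edge 4→5: √(-1.8525² + -2.7809²) = 3.3415 (running 12.5749)
  edge 5→6: √(2.9108² + -3.7772²) = 4.7687 (running 17.3436)
  edge 6→7: √(2.3554² + -0.9174²) = 2.5277 (running 19.8713)
  edge 7→8: √(4.2612² + 1.6876²) = 4.5832 (running 24.4545)
  edge 8→1: √(0.8584² + 4.9076²) = 4.9822 (running 29.4366)
Perimeter = 29.4366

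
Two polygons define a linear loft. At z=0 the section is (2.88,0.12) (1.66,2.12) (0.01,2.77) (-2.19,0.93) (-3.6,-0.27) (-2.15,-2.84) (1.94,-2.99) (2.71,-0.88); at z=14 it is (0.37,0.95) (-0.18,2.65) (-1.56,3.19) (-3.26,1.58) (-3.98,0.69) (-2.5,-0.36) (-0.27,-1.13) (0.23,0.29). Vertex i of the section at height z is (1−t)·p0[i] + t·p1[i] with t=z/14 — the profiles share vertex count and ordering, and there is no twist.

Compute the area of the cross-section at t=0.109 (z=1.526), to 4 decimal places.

Area at t=0.109: 23.8229

Cross-section at t=0.109: each vertex is (1-t)·p0[i] + t·p1[i].
  v1: (1-0.109)·(2.88,0.12) + 0.109·(0.37,0.95) = (2.6064,0.2105)
  v2: (1-0.109)·(1.66,2.12) + 0.109·(-0.18,2.65) = (1.4594,2.1778)
  v3: (1-0.109)·(0.01,2.77) + 0.109·(-1.56,3.19) = (-0.1611,2.8158)
  v4: (1-0.109)·(-2.19,0.93) + 0.109·(-3.26,1.58) = (-2.3066,1.0009)
  v5: (1-0.109)·(-3.6,-0.27) + 0.109·(-3.98,0.69) = (-3.6414,-0.1654)
  v6: (1-0.109)·(-2.15,-2.84) + 0.109·(-2.5,-0.36) = (-2.1881,-2.5697)
  v7: (1-0.109)·(1.94,-2.99) + 0.109·(-0.27,-1.13) = (1.6991,-2.7873)
  v8: (1-0.109)·(2.71,-0.88) + 0.109·(0.23,0.29) = (2.4397,-0.7525)
Shoelace sum Σ(x_i·y_{i+1} − x_{i+1}·y_i):
  i=1: 2.6064·2.1778 − 1.4594·0.2105 = +5.3690 (running +5.3690)
  i=2: 1.4594·2.8158 − -0.1611·2.1778 = +4.4604 (running +9.8294)
  i=3: -0.1611·1.0009 − -2.3066·2.8158 = +6.3337 (running +16.1631)
  i=4: -2.3066·-0.1654 − -3.6414·1.0009 = +4.0259 (running +20.1890)
  i=5: -3.6414·-2.5697 − -2.1881·-0.1654 = +8.9955 (running +29.1844)
  i=6: -2.1881·-2.7873 − 1.6991·-2.5697 = +10.4651 (running +39.6496)
  i=7: 1.6991·-0.7525 − 2.4397·-2.7873 = +5.5215 (running +45.1711)
  i=8: 2.4397·0.2105 − 2.6064·-0.7525 = +2.4747 (running +47.6458)
Area = |Σ|/2 = |47.6458|/2 = 23.8229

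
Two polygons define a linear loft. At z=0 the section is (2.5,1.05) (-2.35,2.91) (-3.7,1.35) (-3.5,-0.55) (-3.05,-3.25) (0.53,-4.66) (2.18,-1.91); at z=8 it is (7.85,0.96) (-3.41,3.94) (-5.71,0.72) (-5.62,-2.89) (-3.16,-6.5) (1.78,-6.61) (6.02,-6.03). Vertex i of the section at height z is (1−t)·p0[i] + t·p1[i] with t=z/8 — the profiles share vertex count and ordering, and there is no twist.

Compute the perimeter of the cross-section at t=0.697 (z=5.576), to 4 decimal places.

Perimeter at t=0.697: 34.1296

Cross-section at t=0.697: each vertex is (1-t)·p0[i] + t·p1[i].
  v1: (1-0.697)·(2.5,1.05) + 0.697·(7.85,0.96) = (6.2289,0.9873)
  v2: (1-0.697)·(-2.35,2.91) + 0.697·(-3.41,3.94) = (-3.0888,3.6279)
  v3: (1-0.697)·(-3.7,1.35) + 0.697·(-5.71,0.72) = (-5.1010,0.9109)
  v4: (1-0.697)·(-3.5,-0.55) + 0.697·(-5.62,-2.89) = (-4.9776,-2.1810)
  v5: (1-0.697)·(-3.05,-3.25) + 0.697·(-3.16,-6.5) = (-3.1267,-5.5152)
  v6: (1-0.697)·(0.53,-4.66) + 0.697·(1.78,-6.61) = (1.4012,-6.0191)
  v7: (1-0.697)·(2.18,-1.91) + 0.697·(6.02,-6.03) = (4.8565,-4.7816)
Perimeter = Σ |v_{i+1} − v_i|:
  edge 1→2: √(-9.3178² + 2.6406²) = 9.6847 (running 9.6847)
  edge 2→3: √(-2.0122² + -2.7170²) = 3.3810 (running 13.0657)
  edge 3→4: √(0.1233² + -3.0919²) = 3.0943 (running 16.1600)
  edge 4→5: √(1.8510² + -3.3343²) = 3.8136 (running 19.9736)
  edge 5→6: √(4.5279² + -0.5039²) = 4.5559 (running 24.5295)
  edge 6→7: √(3.4552² + 1.2375²) = 3.6702 (running 28.1996)
  edge 7→1: √(1.3725² + 5.7689²) = 5.9299 (running 34.1296)
Perimeter = 34.1296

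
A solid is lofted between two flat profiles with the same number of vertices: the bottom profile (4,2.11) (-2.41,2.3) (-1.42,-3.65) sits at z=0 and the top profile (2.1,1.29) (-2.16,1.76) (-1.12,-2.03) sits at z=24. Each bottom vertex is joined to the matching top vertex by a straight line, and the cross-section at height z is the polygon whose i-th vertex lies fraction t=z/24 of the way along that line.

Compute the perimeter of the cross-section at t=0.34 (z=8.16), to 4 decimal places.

Cross-section at t=0.34: each vertex is (1-t)·p0[i] + t·p1[i].
  v1: (1-0.34)·(4,2.11) + 0.34·(2.1,1.29) = (3.3540,1.8312)
  v2: (1-0.34)·(-2.41,2.3) + 0.34·(-2.16,1.76) = (-2.3250,2.1164)
  v3: (1-0.34)·(-1.42,-3.65) + 0.34·(-1.12,-2.03) = (-1.3180,-3.0992)
Perimeter = Σ |v_{i+1} − v_i|:
  edge 1→2: √(-5.6790² + 0.2852²) = 5.6862 (running 5.6862)
  edge 2→3: √(1.0070² + -5.2156²) = 5.3119 (running 10.9981)
  edge 3→1: √(4.6720² + 4.9304²) = 6.7924 (running 17.7905)
Perimeter = 17.7905

Perimeter at t=0.34: 17.7905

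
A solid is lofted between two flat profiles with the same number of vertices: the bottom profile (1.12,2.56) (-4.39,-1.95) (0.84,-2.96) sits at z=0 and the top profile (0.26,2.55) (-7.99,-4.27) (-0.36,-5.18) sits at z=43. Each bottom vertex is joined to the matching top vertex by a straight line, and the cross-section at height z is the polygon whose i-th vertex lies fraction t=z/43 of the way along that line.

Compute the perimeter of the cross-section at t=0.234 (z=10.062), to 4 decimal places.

Cross-section at t=0.234: each vertex is (1-t)·p0[i] + t·p1[i].
  v1: (1-0.234)·(1.12,2.56) + 0.234·(0.26,2.55) = (0.9188,2.5577)
  v2: (1-0.234)·(-4.39,-1.95) + 0.234·(-7.99,-4.27) = (-5.2324,-2.4929)
  v3: (1-0.234)·(0.84,-2.96) + 0.234·(-0.36,-5.18) = (0.5592,-3.4795)
Perimeter = Σ |v_{i+1} − v_i|:
  edge 1→2: √(-6.1512² + -5.0505²) = 7.9589 (running 7.9589)
  edge 2→3: √(5.7916² + -0.9866²) = 5.8750 (running 13.8340)
  edge 3→1: √(0.3596² + 6.0371²) = 6.0478 (running 19.8818)
Perimeter = 19.8818

Perimeter at t=0.234: 19.8818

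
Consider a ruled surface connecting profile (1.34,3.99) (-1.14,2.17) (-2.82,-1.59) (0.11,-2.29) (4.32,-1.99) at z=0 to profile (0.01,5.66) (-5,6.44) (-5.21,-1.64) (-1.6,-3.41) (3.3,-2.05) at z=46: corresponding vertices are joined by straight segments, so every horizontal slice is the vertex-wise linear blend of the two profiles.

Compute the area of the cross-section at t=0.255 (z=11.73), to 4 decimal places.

Area at t=0.255: 33.2894

Cross-section at t=0.255: each vertex is (1-t)·p0[i] + t·p1[i].
  v1: (1-0.255)·(1.34,3.99) + 0.255·(0.01,5.66) = (1.0009,4.4158)
  v2: (1-0.255)·(-1.14,2.17) + 0.255·(-5,6.44) = (-2.1243,3.2588)
  v3: (1-0.255)·(-2.82,-1.59) + 0.255·(-5.21,-1.64) = (-3.4295,-1.6027)
  v4: (1-0.255)·(0.11,-2.29) + 0.255·(-1.6,-3.41) = (-0.3261,-2.5756)
  v5: (1-0.255)·(4.32,-1.99) + 0.255·(3.3,-2.05) = (4.0599,-2.0053)
Shoelace sum Σ(x_i·y_{i+1} − x_{i+1}·y_i):
  i=1: 1.0009·3.2588 − -2.1243·4.4158 = +12.6422 (running +12.6422)
  i=2: -2.1243·-1.6027 − -3.4295·3.2588 = +14.5808 (running +27.2230)
  i=3: -3.4295·-2.5756 − -0.3261·-1.6027 = +8.3103 (running +35.5333)
  i=4: -0.3261·-2.0053 − 4.0599·-2.5756 = +11.1105 (running +46.6438)
  i=5: 4.0599·4.4158 − 1.0009·-2.0053 = +19.9349 (running +66.5787)
Area = |Σ|/2 = |66.5787|/2 = 33.2894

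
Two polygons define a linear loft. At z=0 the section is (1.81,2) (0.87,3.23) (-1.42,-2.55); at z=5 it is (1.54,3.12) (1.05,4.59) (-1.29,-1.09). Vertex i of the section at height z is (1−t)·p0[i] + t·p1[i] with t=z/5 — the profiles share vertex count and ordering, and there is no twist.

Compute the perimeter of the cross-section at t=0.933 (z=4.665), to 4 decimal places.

Cross-section at t=0.933: each vertex is (1-t)·p0[i] + t·p1[i].
  v1: (1-0.933)·(1.81,2) + 0.933·(1.54,3.12) = (1.5581,3.0450)
  v2: (1-0.933)·(0.87,3.23) + 0.933·(1.05,4.59) = (1.0379,4.4989)
  v3: (1-0.933)·(-1.42,-2.55) + 0.933·(-1.29,-1.09) = (-1.2987,-1.1878)
Perimeter = Σ |v_{i+1} − v_i|:
  edge 1→2: √(-0.5202² + 1.4539²) = 1.5442 (running 1.5442)
  edge 2→3: √(-2.3367² + -5.6867²) = 6.1480 (running 7.6922)
  edge 3→1: √(2.8568² + 4.2328²) = 5.1066 (running 12.7988)
Perimeter = 12.7988

Perimeter at t=0.933: 12.7988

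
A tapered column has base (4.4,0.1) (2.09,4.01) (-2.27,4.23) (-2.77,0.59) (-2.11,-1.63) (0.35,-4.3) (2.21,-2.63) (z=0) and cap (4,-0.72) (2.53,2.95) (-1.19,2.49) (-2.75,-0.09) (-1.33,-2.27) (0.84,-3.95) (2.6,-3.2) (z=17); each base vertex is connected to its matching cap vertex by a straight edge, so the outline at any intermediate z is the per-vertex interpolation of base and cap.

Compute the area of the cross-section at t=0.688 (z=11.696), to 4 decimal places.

Area at t=0.688: 34.0443

Cross-section at t=0.688: each vertex is (1-t)·p0[i] + t·p1[i].
  v1: (1-0.688)·(4.4,0.1) + 0.688·(4,-0.72) = (4.1248,-0.4642)
  v2: (1-0.688)·(2.09,4.01) + 0.688·(2.53,2.95) = (2.3927,3.2807)
  v3: (1-0.688)·(-2.27,4.23) + 0.688·(-1.19,2.49) = (-1.5270,3.0329)
  v4: (1-0.688)·(-2.77,0.59) + 0.688·(-2.75,-0.09) = (-2.7562,0.1222)
  v5: (1-0.688)·(-2.11,-1.63) + 0.688·(-1.33,-2.27) = (-1.5734,-2.0703)
  v6: (1-0.688)·(0.35,-4.3) + 0.688·(0.84,-3.95) = (0.6871,-4.0592)
  v7: (1-0.688)·(2.21,-2.63) + 0.688·(2.6,-3.2) = (2.4783,-3.0222)
Shoelace sum Σ(x_i·y_{i+1} − x_{i+1}·y_i):
  i=1: 4.1248·3.2807 − 2.3927·-0.4642 = +14.6429 (running +14.6429)
  i=2: 2.3927·3.0329 − -1.5270·3.2807 = +12.2664 (running +26.9093)
  i=3: -1.5270·0.1222 − -2.7562·3.0329 = +8.1728 (running +35.0821)
  i=4: -2.7562·-2.0703 − -1.5734·0.1222 = +5.8985 (running +40.9806)
  i=5: -1.5734·-4.0592 − 0.6871·-2.0703 = +7.8091 (running +48.7897)
  i=6: 0.6871·-3.0222 − 2.4783·-4.0592 = +7.9834 (running +56.7731)
  i=7: 2.4783·-0.4642 − 4.1248·-3.0222 = +11.3155 (running +68.0886)
Area = |Σ|/2 = |68.0886|/2 = 34.0443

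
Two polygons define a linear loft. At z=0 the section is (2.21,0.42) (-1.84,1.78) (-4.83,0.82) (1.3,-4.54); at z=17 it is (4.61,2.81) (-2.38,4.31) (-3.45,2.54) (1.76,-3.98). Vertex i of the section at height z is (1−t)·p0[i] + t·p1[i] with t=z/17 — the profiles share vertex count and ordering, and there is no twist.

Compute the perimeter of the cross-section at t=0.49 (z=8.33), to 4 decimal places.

Perimeter at t=0.49: 22.4860

Cross-section at t=0.49: each vertex is (1-t)·p0[i] + t·p1[i].
  v1: (1-0.49)·(2.21,0.42) + 0.49·(4.61,2.81) = (3.3860,1.5911)
  v2: (1-0.49)·(-1.84,1.78) + 0.49·(-2.38,4.31) = (-2.1046,3.0197)
  v3: (1-0.49)·(-4.83,0.82) + 0.49·(-3.45,2.54) = (-4.1538,1.6628)
  v4: (1-0.49)·(1.3,-4.54) + 0.49·(1.76,-3.98) = (1.5254,-4.2656)
Perimeter = Σ |v_{i+1} − v_i|:
  edge 1→2: √(-5.4906² + 1.4286²) = 5.6734 (running 5.6734)
  edge 2→3: √(-2.0492² + -1.3569²) = 2.4577 (running 8.1311)
  edge 3→4: √(5.6792² + -5.9284²) = 8.2097 (running 16.3408)
  edge 4→1: √(1.8606² + 5.8567²) = 6.1451 (running 22.4860)
Perimeter = 22.4860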